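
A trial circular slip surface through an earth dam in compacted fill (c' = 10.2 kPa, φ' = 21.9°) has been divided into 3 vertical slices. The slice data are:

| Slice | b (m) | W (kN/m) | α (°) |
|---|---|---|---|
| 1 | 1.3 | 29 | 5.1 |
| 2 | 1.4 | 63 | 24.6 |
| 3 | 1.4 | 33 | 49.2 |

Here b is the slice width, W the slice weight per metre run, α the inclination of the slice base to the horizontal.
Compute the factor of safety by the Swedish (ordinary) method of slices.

FS = 1.75

Ordinary method of slices: FS = Σ[c'·Δl_i + (W_i cosα_i)·tanφ'] / Σ W_i sinα_i, with Δl_i = b_i / cosα_i.
Slice 1: Δl = 1.3/cos5.1° = 1.305 m; N'_1 = 29·cos5.1° = 28.9; c'Δl = 13.31; W sinα = 2.6
Slice 2: Δl = 1.4/cos24.6° = 1.540 m; N'_2 = 63·cos24.6° = 57.3; c'Δl = 15.71; W sinα = 26.2
Slice 3: Δl = 1.4/cos49.2° = 2.143 m; N'_3 = 33·cos49.2° = 21.6; c'Δl = 21.85; W sinα = 25.0
Σc'Δl = 50.9 kN/m; ΣN' = 107.7 kN/m; ΣW sinα = 53.8 kN/m
Resisting = 50.9 + 107.7·tan21.9° = 50.9 + 43.3 = 94.2 kN/m
FS = 94.2 / 53.8 = 1.751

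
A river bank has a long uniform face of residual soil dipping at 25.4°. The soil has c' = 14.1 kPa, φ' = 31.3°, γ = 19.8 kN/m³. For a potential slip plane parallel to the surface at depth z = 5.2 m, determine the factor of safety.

For an infinite slope with a slip plane parallel to the surface (no pore pressure): FS = [c' + γz cos²β tanφ'] / [γz sinβ cosβ].
γz = 19.8·5.2 = 102.96 kN/m²
Numerator = 14.1 + 102.96·cos²25.4°·tan31.3° = 14.1 + 102.96·0.8160·0.6080 = 65.183 kPa
Denominator = 102.96·sin25.4°·cos25.4° = 102.96·0.4289·0.9033 = 39.894 kPa
FS = 65.183 / 39.894 = 1.634

FS = 1.63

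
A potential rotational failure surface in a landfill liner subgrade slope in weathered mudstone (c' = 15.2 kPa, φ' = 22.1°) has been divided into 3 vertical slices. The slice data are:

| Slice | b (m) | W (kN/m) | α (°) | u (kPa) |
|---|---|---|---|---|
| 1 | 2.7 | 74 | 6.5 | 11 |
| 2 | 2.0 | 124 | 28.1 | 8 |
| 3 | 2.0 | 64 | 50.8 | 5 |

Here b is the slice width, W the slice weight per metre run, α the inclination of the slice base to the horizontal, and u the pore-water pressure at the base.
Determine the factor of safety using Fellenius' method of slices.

FS = 1.62

Ordinary method of slices: FS = Σ[c'·Δl_i + (W_i cosα_i − u_i·Δl_i)·tanφ'] / Σ W_i sinα_i, with Δl_i = b_i / cosα_i.
Slice 1: Δl = 2.7/cos6.5° = 2.717 m; N'_1 = 74·cos6.5° − 11·2.717 = 43.6; c'Δl = 41.31; W sinα = 8.4
Slice 2: Δl = 2.0/cos28.1° = 2.267 m; N'_2 = 124·cos28.1° − 8·2.267 = 91.2; c'Δl = 34.46; W sinα = 58.4
Slice 3: Δl = 2.0/cos50.8° = 3.164 m; N'_3 = 64·cos50.8° − 5·3.164 = 24.6; c'Δl = 48.10; W sinα = 49.6
Σc'Δl = 123.9 kN/m; ΣN' = 159.5 kN/m; ΣW sinα = 116.4 kN/m
Resisting = 123.9 + 159.5·tan22.1° = 123.9 + 64.8 = 188.6 kN/m
FS = 188.6 / 116.4 = 1.621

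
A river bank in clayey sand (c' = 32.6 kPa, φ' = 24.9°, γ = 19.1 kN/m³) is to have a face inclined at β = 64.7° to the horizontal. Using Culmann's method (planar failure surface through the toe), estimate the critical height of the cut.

H_c = 24.16 m

Culmann's analysis gives the critical failure plane at α_cr = (β + φ')/2 = (64.7 + 24.9)/2 = 44.8°, and the critical height
H_c = (4c'/γ) · sinβ cosφ' / [1 − cos(β − φ')]
    = (4·32.6/19.1) · sin64.7°·cos24.9° / [1 − cos(39.8°)]
    = 6.827 · 0.9041·0.9070 / [1 − 0.7683]
    = 6.827 · 0.8200 / 0.2317
    = 24.16 m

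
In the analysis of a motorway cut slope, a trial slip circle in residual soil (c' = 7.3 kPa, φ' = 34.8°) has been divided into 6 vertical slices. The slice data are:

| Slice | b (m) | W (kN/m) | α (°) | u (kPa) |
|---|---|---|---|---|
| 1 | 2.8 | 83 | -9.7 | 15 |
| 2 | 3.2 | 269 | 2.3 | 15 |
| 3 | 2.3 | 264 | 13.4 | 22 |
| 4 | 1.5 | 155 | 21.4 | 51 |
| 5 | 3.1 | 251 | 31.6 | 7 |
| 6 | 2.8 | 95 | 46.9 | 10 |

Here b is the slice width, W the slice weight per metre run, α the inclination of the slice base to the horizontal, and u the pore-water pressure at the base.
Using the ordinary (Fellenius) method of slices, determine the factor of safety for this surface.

FS = 2.04

Ordinary method of slices: FS = Σ[c'·Δl_i + (W_i cosα_i − u_i·Δl_i)·tanφ'] / Σ W_i sinα_i, with Δl_i = b_i / cosα_i.
Slice 1: Δl = 2.8/cos(-9.7°) = 2.841 m; N'_1 = 83·cos(-9.7°) − 15·2.841 = 39.2; c'Δl = 20.74; W sinα = -14.0
Slice 2: Δl = 3.2/cos2.3° = 3.203 m; N'_2 = 269·cos2.3° − 15·3.203 = 220.7; c'Δl = 23.38; W sinα = 10.8
Slice 3: Δl = 2.3/cos13.4° = 2.364 m; N'_3 = 264·cos13.4° − 22·2.364 = 204.8; c'Δl = 17.26; W sinα = 61.2
Slice 4: Δl = 1.5/cos21.4° = 1.611 m; N'_4 = 155·cos21.4° − 51·1.611 = 62.1; c'Δl = 11.76; W sinα = 56.6
Slice 5: Δl = 3.1/cos31.6° = 3.640 m; N'_5 = 251·cos31.6° − 7·3.640 = 188.3; c'Δl = 26.57; W sinα = 131.5
Slice 6: Δl = 2.8/cos46.9° = 4.098 m; N'_6 = 95·cos46.9° − 10·4.098 = 23.9; c'Δl = 29.91; W sinα = 69.4
Σc'Δl = 129.6 kN/m; ΣN' = 739.1 kN/m; ΣW sinα = 315.4 kN/m
Resisting = 129.6 + 739.1·tan34.8° = 129.6 + 513.7 = 643.3 kN/m
FS = 643.3 / 315.4 = 2.040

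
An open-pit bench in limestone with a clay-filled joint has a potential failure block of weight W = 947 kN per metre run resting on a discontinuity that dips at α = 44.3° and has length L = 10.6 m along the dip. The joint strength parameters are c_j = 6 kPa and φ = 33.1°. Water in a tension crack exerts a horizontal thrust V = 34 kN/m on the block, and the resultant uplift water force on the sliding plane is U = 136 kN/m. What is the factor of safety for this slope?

Resolving the block weight along and normal to the plane and applying the Mohr–Coulomb strength on the joint:
N' = W cosα − U − V sinα = 947·cos44.3° − 136 − 34·sin44.3° = 518.0 kN/m
Driving force T = W sinα + V cosα = 947·sin44.3° + 34·cos44.3° = 685.7 kN/m
Resisting force R = c_j·L + N'·tanφ = 6·10.6 + 518.0·tan33.1° = 63.6 + 337.7 = 401.3 kN/m
FS = R / T = 401.3 / 685.7 = 0.585

FS = 0.59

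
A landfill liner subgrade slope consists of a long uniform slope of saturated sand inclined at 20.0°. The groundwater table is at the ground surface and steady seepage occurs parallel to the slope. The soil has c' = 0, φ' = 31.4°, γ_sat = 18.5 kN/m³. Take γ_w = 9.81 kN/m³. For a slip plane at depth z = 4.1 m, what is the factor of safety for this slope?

With seepage parallel to the slope and the water table at the surface, the effective normal stress on the slip plane uses the buoyant unit weight γ' = γ_sat − γ_w while the driving shear stress uses γ_sat:
FS = [c' + γ' z cos²β tanφ'] / [γ_sat z sinβ cosβ]
(For c' = 0 this reduces to FS = (γ'/γ_sat)·tanφ'/tanβ.)
γ' = 18.5 − 9.81 = 8.69 kN/m³
Numerator = 0.0 + 8.69·4.1·cos²20.0°·tan31.4° = 0.0 + 8.69·4.1·0.8830·0.6104 = 19.204 kPa
Denominator = 18.5·4.1·sin20.0°·cos20.0° = 18.5·4.1·0.3420·0.9397 = 24.378 kPa
FS = 19.204 / 24.378 = 0.788

FS = 0.79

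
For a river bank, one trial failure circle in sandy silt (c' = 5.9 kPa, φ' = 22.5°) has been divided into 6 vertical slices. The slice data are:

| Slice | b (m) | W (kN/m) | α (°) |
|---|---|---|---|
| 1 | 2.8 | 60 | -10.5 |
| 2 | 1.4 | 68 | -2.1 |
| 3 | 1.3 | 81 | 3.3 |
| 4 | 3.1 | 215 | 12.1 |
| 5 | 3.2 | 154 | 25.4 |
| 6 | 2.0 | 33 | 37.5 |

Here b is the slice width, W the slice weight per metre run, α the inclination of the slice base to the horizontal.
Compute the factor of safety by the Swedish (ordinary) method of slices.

Ordinary method of slices: FS = Σ[c'·Δl_i + (W_i cosα_i)·tanφ'] / Σ W_i sinα_i, with Δl_i = b_i / cosα_i.
Slice 1: Δl = 2.8/cos(-10.5°) = 2.848 m; N'_1 = 60·cos(-10.5°) = 59.0; c'Δl = 16.80; W sinα = -10.9
Slice 2: Δl = 1.4/cos(-2.1°) = 1.401 m; N'_2 = 68·cos(-2.1°) = 68.0; c'Δl = 8.27; W sinα = -2.5
Slice 3: Δl = 1.3/cos3.3° = 1.302 m; N'_3 = 81·cos3.3° = 80.9; c'Δl = 7.68; W sinα = 4.7
Slice 4: Δl = 3.1/cos12.1° = 3.170 m; N'_4 = 215·cos12.1° = 210.2; c'Δl = 18.71; W sinα = 45.1
Slice 5: Δl = 3.2/cos25.4° = 3.542 m; N'_5 = 154·cos25.4° = 139.1; c'Δl = 20.90; W sinα = 66.1
Slice 6: Δl = 2.0/cos37.5° = 2.521 m; N'_6 = 33·cos37.5° = 26.2; c'Δl = 14.87; W sinα = 20.1
Σc'Δl = 87.2 kN/m; ΣN' = 583.3 kN/m; ΣW sinα = 122.4 kN/m
Resisting = 87.2 + 583.3·tan22.5° = 87.2 + 241.6 = 328.9 kN/m
FS = 328.9 / 122.4 = 2.686

FS = 2.69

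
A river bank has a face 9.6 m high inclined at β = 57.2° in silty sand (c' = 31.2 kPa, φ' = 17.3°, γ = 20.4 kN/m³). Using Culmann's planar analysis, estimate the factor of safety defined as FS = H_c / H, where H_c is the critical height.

H_c = (4c'/γ) · sinβ cosφ' / [1 − cos(β − φ')]
    = (4·31.2/20.4) · sin57.2°·cos17.3° / [1 − cos39.9°]
    = 6.118 · 0.8025 / 0.2328 = 21.09 m
FS = H_c / H = 21.09 / 9.6 = 2.197

FS = 2.20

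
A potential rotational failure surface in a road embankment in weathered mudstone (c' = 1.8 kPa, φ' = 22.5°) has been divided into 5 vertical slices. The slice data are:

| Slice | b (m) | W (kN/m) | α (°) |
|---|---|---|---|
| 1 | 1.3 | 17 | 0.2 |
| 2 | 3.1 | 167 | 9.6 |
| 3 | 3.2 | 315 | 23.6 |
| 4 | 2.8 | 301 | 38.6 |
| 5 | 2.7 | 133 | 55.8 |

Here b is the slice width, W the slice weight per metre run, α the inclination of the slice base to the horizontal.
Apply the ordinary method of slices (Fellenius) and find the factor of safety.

Ordinary method of slices: FS = Σ[c'·Δl_i + (W_i cosα_i)·tanφ'] / Σ W_i sinα_i, with Δl_i = b_i / cosα_i.
Slice 1: Δl = 1.3/cos0.2° = 1.300 m; N'_1 = 17·cos0.2° = 17.0; c'Δl = 2.34; W sinα = 0.1
Slice 2: Δl = 3.1/cos9.6° = 3.144 m; N'_2 = 167·cos9.6° = 164.7; c'Δl = 5.66; W sinα = 27.9
Slice 3: Δl = 3.2/cos23.6° = 3.492 m; N'_3 = 315·cos23.6° = 288.7; c'Δl = 6.29; W sinα = 126.1
Slice 4: Δl = 2.8/cos38.6° = 3.583 m; N'_4 = 301·cos38.6° = 235.2; c'Δl = 6.45; W sinα = 187.8
Slice 5: Δl = 2.7/cos55.8° = 4.804 m; N'_5 = 133·cos55.8° = 74.8; c'Δl = 8.65; W sinα = 110.0
Σc'Δl = 29.4 kN/m; ΣN' = 780.3 kN/m; ΣW sinα = 451.8 kN/m
Resisting = 29.4 + 780.3·tan22.5° = 29.4 + 323.2 = 352.6 kN/m
FS = 352.6 / 451.8 = 0.780

FS = 0.78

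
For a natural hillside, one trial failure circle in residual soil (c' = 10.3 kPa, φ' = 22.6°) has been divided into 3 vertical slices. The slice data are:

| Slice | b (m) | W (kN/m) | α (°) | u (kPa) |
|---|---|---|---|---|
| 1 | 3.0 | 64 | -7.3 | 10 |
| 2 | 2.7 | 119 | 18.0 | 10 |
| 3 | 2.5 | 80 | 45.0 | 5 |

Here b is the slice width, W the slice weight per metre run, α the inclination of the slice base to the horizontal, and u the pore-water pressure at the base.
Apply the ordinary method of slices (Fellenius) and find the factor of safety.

Ordinary method of slices: FS = Σ[c'·Δl_i + (W_i cosα_i − u_i·Δl_i)·tanφ'] / Σ W_i sinα_i, with Δl_i = b_i / cosα_i.
Slice 1: Δl = 3.0/cos(-7.3°) = 3.025 m; N'_1 = 64·cos(-7.3°) − 10·3.025 = 33.2; c'Δl = 31.15; W sinα = -8.1
Slice 2: Δl = 2.7/cos18.0° = 2.839 m; N'_2 = 119·cos18.0° − 10·2.839 = 84.8; c'Δl = 29.24; W sinα = 36.8
Slice 3: Δl = 2.5/cos45.0° = 3.536 m; N'_3 = 80·cos45.0° − 5·3.536 = 38.9; c'Δl = 36.42; W sinα = 56.6
Σc'Δl = 96.8 kN/m; ΣN' = 156.9 kN/m; ΣW sinα = 85.2 kN/m
Resisting = 96.8 + 156.9·tan22.6° = 96.8 + 65.3 = 162.1 kN/m
FS = 162.1 / 85.2 = 1.903

FS = 1.90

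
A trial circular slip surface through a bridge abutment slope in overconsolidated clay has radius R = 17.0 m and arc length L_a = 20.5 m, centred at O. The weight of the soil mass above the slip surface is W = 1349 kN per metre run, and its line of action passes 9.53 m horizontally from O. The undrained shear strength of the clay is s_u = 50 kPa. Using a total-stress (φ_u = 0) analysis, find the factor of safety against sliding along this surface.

FS = 1.36

Taking moments about the centre O, the resisting moment is provided by the undrained shear strength acting along the arc:
M_R = s_u·L_a·R = 50·20.50·17.0 = 17425.0 kN·m/m
M_D = W·d = 1349·9.53 = 12856.0 kN·m/m
FS = M_R / M_D = 17425.0 / 12856.0 = 1.355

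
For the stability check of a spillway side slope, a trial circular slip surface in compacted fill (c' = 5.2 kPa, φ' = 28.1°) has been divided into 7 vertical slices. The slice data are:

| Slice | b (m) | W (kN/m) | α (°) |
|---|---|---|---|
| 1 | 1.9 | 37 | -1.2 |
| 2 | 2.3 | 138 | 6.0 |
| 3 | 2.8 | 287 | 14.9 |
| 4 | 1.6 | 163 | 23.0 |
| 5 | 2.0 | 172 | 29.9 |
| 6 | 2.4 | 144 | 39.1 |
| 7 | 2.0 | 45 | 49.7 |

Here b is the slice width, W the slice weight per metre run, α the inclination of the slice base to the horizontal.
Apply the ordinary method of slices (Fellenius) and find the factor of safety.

FS = 1.56

Ordinary method of slices: FS = Σ[c'·Δl_i + (W_i cosα_i)·tanφ'] / Σ W_i sinα_i, with Δl_i = b_i / cosα_i.
Slice 1: Δl = 1.9/cos(-1.2°) = 1.900 m; N'_1 = 37·cos(-1.2°) = 37.0; c'Δl = 9.88; W sinα = -0.8
Slice 2: Δl = 2.3/cos6.0° = 2.313 m; N'_2 = 138·cos6.0° = 137.2; c'Δl = 12.03; W sinα = 14.4
Slice 3: Δl = 2.8/cos14.9° = 2.897 m; N'_3 = 287·cos14.9° = 277.3; c'Δl = 15.07; W sinα = 73.8
Slice 4: Δl = 1.6/cos23.0° = 1.738 m; N'_4 = 163·cos23.0° = 150.0; c'Δl = 9.04; W sinα = 63.7
Slice 5: Δl = 2.0/cos29.9° = 2.307 m; N'_5 = 172·cos29.9° = 149.1; c'Δl = 12.00; W sinα = 85.7
Slice 6: Δl = 2.4/cos39.1° = 3.093 m; N'_6 = 144·cos39.1° = 111.8; c'Δl = 16.08; W sinα = 90.8
Slice 7: Δl = 2.0/cos49.7° = 3.092 m; N'_7 = 45·cos49.7° = 29.1; c'Δl = 16.08; W sinα = 34.3
Σc'Δl = 90.2 kN/m; ΣN' = 891.6 kN/m; ΣW sinα = 362.0 kN/m
Resisting = 90.2 + 891.6·tan28.1° = 90.2 + 476.1 = 566.2 kN/m
FS = 566.2 / 362.0 = 1.564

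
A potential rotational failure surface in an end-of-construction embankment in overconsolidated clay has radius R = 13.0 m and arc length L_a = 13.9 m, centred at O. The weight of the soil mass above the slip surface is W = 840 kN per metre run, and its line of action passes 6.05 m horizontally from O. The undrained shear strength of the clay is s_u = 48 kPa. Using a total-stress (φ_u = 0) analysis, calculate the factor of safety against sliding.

FS = 1.71

Taking moments about the centre O, the resisting moment is provided by the undrained shear strength acting along the arc:
M_R = s_u·L_a·R = 48·13.90·13.0 = 8673.6 kN·m/m
M_D = W·d = 840·6.05 = 5082.0 kN·m/m
FS = M_R / M_D = 8673.6 / 5082.0 = 1.707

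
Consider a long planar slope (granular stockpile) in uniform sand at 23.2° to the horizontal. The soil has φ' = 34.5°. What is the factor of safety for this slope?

For a dry cohesionless infinite slope the factor of safety is FS = tanφ' / tanβ.
FS = tan34.5° / tan23.2° = 0.6873 / 0.4286 = 1.604

FS = 1.60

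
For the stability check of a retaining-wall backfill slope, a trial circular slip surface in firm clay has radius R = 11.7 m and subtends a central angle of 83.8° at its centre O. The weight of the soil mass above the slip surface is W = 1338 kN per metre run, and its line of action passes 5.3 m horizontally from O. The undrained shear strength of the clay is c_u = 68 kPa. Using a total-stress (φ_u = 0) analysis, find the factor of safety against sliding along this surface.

FS = 1.92

Taking moments about the centre O, the resisting moment is provided by the undrained shear strength acting along the arc:
Arc length L_a = R·θ = 11.7·(83.8°·π/180) = 11.7·1.4626 = 17.11 m
M_R = c_u·L_a·R = 68·17.11·11.7 = 13614.5 kN·m/m
M_D = W·d = 1338·5.3 = 7091.4 kN·m/m
FS = M_R / M_D = 13614.5 / 7091.4 = 1.920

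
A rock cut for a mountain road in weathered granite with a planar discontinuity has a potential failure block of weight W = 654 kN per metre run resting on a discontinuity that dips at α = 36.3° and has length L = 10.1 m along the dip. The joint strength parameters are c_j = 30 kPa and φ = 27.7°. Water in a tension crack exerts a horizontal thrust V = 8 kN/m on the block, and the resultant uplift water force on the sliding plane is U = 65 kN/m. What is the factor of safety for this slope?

Resolving the block weight along and normal to the plane and applying the Mohr–Coulomb strength on the joint:
N' = W cosα − U − V sinα = 654·cos36.3° − 65 − 8·sin36.3° = 457.3 kN/m
Driving force T = W sinα + V cosα = 654·sin36.3° + 8·cos36.3° = 393.6 kN/m
Resisting force R = c_j·L + N'·tanφ = 30·10.1 + 457.3·tan27.7° = 303.0 + 240.1 = 543.1 kN/m
FS = R / T = 543.1 / 393.6 = 1.380

FS = 1.38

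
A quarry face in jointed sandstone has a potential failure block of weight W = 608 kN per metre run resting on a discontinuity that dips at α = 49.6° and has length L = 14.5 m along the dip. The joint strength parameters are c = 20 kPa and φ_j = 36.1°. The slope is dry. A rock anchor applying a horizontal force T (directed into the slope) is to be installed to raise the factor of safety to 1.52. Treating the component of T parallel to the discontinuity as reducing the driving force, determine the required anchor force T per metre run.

Resolving forces along and normal to the sliding plane, with the horizontal anchor force T adding T·sinα to the effective normal force and T·cosα acting up the plane against the driving force:
FS = [cL + (W cosα + T sinα) tanφ_j] / [W sinα − T cosα]
Without the anchor: N' = 394.1 kN/m, driving T_d = 463.0 kN/m, resisting R = 20·14.5 + 394.1·tan36.1° = 577.4 kN/m, FS = 1.25.
Setting FS = 1.52 and solving for T:
1.52·(463.0 − T cos49.6°) = 577.4 + T sin49.6°·tan36.1°
T·(sin49.6°·tan36.1° + 1.52·cos49.6°) = 1.52·463.0 − 577.4
T·(0.7615·0.7292 + 1.52·0.6481) = 703.8 − 577.4 = 126.4
T·1.5405 = 126.4
T = 82.1 kN/m

T = 82 kN/m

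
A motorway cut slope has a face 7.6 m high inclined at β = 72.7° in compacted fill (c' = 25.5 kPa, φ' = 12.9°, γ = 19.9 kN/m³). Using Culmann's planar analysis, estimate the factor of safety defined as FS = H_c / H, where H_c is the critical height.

FS = 1.26

H_c = (4c'/γ) · sinβ cosφ' / [1 − cos(β − φ')]
    = (4·25.5/19.9) · sin72.7°·cos12.9° / [1 − cos59.8°]
    = 5.126 · 0.9307 / 0.4970 = 9.60 m
FS = H_c / H = 9.60 / 7.6 = 1.263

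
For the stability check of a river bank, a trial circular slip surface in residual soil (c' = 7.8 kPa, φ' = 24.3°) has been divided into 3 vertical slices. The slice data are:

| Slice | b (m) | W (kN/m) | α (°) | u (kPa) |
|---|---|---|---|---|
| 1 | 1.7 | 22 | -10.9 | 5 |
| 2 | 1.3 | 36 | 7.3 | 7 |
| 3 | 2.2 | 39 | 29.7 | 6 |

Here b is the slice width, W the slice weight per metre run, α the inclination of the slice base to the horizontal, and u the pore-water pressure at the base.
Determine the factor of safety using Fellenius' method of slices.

FS = 3.53

Ordinary method of slices: FS = Σ[c'·Δl_i + (W_i cosα_i − u_i·Δl_i)·tanφ'] / Σ W_i sinα_i, with Δl_i = b_i / cosα_i.
Slice 1: Δl = 1.7/cos(-10.9°) = 1.731 m; N'_1 = 22·cos(-10.9°) − 5·1.731 = 12.9; c'Δl = 13.50; W sinα = -4.2
Slice 2: Δl = 1.3/cos7.3° = 1.311 m; N'_2 = 36·cos7.3° − 7·1.311 = 26.5; c'Δl = 10.22; W sinα = 4.6
Slice 3: Δl = 2.2/cos29.7° = 2.533 m; N'_3 = 39·cos29.7° − 6·2.533 = 18.7; c'Δl = 19.76; W sinα = 19.3
Σc'Δl = 43.5 kN/m; ΣN' = 58.2 kN/m; ΣW sinα = 19.7 kN/m
Resisting = 43.5 + 58.2·tan24.3° = 43.5 + 26.3 = 69.7 kN/m
FS = 69.7 / 19.7 = 3.534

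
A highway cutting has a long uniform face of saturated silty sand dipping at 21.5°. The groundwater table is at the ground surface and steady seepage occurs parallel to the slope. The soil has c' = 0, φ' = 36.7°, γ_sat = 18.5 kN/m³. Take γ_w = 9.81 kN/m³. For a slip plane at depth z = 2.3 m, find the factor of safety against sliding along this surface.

With seepage parallel to the slope and the water table at the surface, the effective normal stress on the slip plane uses the buoyant unit weight γ' = γ_sat − γ_w while the driving shear stress uses γ_sat:
FS = [c' + γ' z cos²β tanφ'] / [γ_sat z sinβ cosβ]
(For c' = 0 this reduces to FS = (γ'/γ_sat)·tanφ'/tanβ.)
γ' = 18.5 − 9.81 = 8.69 kN/m³
Numerator = 0.0 + 8.69·2.3·cos²21.5°·tan36.7° = 0.0 + 8.69·2.3·0.8657·0.7454 = 12.897 kPa
Denominator = 18.5·2.3·sin21.5°·cos21.5° = 18.5·2.3·0.3665·0.9304 = 14.510 kPa
FS = 12.897 / 14.510 = 0.889

FS = 0.89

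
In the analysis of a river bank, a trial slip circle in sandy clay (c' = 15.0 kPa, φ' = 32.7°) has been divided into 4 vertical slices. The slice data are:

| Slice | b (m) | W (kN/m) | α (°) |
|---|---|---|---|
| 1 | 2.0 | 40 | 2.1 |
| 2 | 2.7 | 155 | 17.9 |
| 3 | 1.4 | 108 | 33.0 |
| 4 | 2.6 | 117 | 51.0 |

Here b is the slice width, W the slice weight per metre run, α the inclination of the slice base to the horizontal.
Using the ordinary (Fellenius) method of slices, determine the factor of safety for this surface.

FS = 1.94

Ordinary method of slices: FS = Σ[c'·Δl_i + (W_i cosα_i)·tanφ'] / Σ W_i sinα_i, with Δl_i = b_i / cosα_i.
Slice 1: Δl = 2.0/cos2.1° = 2.001 m; N'_1 = 40·cos2.1° = 40.0; c'Δl = 30.02; W sinα = 1.5
Slice 2: Δl = 2.7/cos17.9° = 2.837 m; N'_2 = 155·cos17.9° = 147.5; c'Δl = 42.56; W sinα = 47.6
Slice 3: Δl = 1.4/cos33.0° = 1.669 m; N'_3 = 108·cos33.0° = 90.6; c'Δl = 25.04; W sinα = 58.8
Slice 4: Δl = 2.6/cos51.0° = 4.131 m; N'_4 = 117·cos51.0° = 73.6; c'Δl = 61.97; W sinα = 90.9
Σc'Δl = 159.6 kN/m; ΣN' = 351.7 kN/m; ΣW sinα = 198.9 kN/m
Resisting = 159.6 + 351.7·tan32.7° = 159.6 + 225.8 = 385.4 kN/m
FS = 385.4 / 198.9 = 1.938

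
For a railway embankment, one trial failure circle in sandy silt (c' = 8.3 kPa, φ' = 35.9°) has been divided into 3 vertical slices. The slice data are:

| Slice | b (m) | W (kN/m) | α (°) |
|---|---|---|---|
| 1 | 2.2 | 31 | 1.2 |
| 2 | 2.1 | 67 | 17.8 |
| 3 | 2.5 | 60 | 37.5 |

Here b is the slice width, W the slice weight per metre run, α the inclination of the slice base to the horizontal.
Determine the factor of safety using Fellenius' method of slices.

Ordinary method of slices: FS = Σ[c'·Δl_i + (W_i cosα_i)·tanφ'] / Σ W_i sinα_i, with Δl_i = b_i / cosα_i.
Slice 1: Δl = 2.2/cos1.2° = 2.200 m; N'_1 = 31·cos1.2° = 31.0; c'Δl = 18.26; W sinα = 0.6
Slice 2: Δl = 2.1/cos17.8° = 2.206 m; N'_2 = 67·cos17.8° = 63.8; c'Δl = 18.31; W sinα = 20.5
Slice 3: Δl = 2.5/cos37.5° = 3.151 m; N'_3 = 60·cos37.5° = 47.6; c'Δl = 26.15; W sinα = 36.5
Σc'Δl = 62.7 kN/m; ΣN' = 142.4 kN/m; ΣW sinα = 57.7 kN/m
Resisting = 62.7 + 142.4·tan35.9° = 62.7 + 103.1 = 165.8 kN/m
FS = 165.8 / 57.7 = 2.876

FS = 2.88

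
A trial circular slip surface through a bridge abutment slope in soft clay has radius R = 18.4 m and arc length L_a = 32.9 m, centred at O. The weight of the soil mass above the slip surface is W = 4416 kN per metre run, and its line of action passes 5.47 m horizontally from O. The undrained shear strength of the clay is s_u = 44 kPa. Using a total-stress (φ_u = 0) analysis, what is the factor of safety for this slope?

Taking moments about the centre O, the resisting moment is provided by the undrained shear strength acting along the arc:
M_R = s_u·L_a·R = 44·32.90·18.4 = 26635.8 kN·m/m
M_D = W·d = 4416·5.47 = 24155.5 kN·m/m
FS = M_R / M_D = 26635.8 / 24155.5 = 1.103

FS = 1.10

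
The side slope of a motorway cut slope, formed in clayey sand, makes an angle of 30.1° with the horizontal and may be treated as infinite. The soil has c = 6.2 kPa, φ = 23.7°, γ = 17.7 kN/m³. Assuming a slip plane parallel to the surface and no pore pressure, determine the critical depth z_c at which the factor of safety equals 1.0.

Setting FS = 1.00 in FS = [c + γz cos²β tanφ] / [γz sinβ cosβ] and solving for z:
z = c / [γ cosβ (FS·sinβ − cosβ·tanφ)]
  = 6.2 / [17.7·cos30.1°·(1.00·sin30.1° − cos30.1°·tan23.7°)]
  = 6.2 / [17.7·0.8652·(1.00·0.5015 − 0.8652·0.4390)]
  = 6.2 / 1.8642 = 3.326 m

z_c = 3.33 m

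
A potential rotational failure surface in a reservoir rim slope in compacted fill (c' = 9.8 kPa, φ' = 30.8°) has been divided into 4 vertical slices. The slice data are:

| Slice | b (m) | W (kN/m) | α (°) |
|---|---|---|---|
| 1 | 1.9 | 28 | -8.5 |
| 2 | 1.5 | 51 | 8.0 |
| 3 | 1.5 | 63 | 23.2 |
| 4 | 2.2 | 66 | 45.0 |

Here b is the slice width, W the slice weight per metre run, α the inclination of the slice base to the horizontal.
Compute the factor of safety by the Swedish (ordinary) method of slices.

Ordinary method of slices: FS = Σ[c'·Δl_i + (W_i cosα_i)·tanφ'] / Σ W_i sinα_i, with Δl_i = b_i / cosα_i.
Slice 1: Δl = 1.9/cos(-8.5°) = 1.921 m; N'_1 = 28·cos(-8.5°) = 27.7; c'Δl = 18.83; W sinα = -4.1
Slice 2: Δl = 1.5/cos8.0° = 1.515 m; N'_2 = 51·cos8.0° = 50.5; c'Δl = 14.84; W sinα = 7.1
Slice 3: Δl = 1.5/cos23.2° = 1.632 m; N'_3 = 63·cos23.2° = 57.9; c'Δl = 15.99; W sinα = 24.8
Slice 4: Δl = 2.2/cos45.0° = 3.111 m; N'_4 = 66·cos45.0° = 46.7; c'Δl = 30.49; W sinα = 46.7
Σc'Δl = 80.2 kN/m; ΣN' = 182.8 kN/m; ΣW sinα = 74.4 kN/m
Resisting = 80.2 + 182.8·tan30.8° = 80.2 + 109.0 = 189.1 kN/m
FS = 189.1 / 74.4 = 2.540

FS = 2.54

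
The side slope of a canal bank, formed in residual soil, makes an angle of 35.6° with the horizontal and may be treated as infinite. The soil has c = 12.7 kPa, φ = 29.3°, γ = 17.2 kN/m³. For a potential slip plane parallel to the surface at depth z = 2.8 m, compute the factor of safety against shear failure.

For an infinite slope with a slip plane parallel to the surface (no pore pressure): FS = [c + γz cos²β tanφ] / [γz sinβ cosβ].
γz = 17.2·2.8 = 48.16 kN/m²
Numerator = 12.7 + 48.16·cos²35.6°·tan29.3° = 12.7 + 48.16·0.6611·0.5612 = 30.568 kPa
Denominator = 48.16·sin35.6°·cos35.6° = 48.16·0.5821·0.8131 = 22.795 kPa
FS = 30.568 / 22.795 = 1.341

FS = 1.34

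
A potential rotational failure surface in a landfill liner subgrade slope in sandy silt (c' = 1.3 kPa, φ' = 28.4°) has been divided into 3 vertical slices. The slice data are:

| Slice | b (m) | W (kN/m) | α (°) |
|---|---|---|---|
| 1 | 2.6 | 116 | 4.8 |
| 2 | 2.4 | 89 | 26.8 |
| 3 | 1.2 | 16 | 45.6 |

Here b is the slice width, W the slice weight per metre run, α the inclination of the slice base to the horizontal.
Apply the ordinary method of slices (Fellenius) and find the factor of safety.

Ordinary method of slices: FS = Σ[c'·Δl_i + (W_i cosα_i)·tanφ'] / Σ W_i sinα_i, with Δl_i = b_i / cosα_i.
Slice 1: Δl = 2.6/cos4.8° = 2.609 m; N'_1 = 116·cos4.8° = 115.6; c'Δl = 3.39; W sinα = 9.7
Slice 2: Δl = 2.4/cos26.8° = 2.689 m; N'_2 = 89·cos26.8° = 79.4; c'Δl = 3.50; W sinα = 40.1
Slice 3: Δl = 1.2/cos45.6° = 1.715 m; N'_3 = 16·cos45.6° = 11.2; c'Δl = 2.23; W sinα = 11.4
Σc'Δl = 9.1 kN/m; ΣN' = 206.2 kN/m; ΣW sinα = 61.3 kN/m
Resisting = 9.1 + 206.2·tan28.4° = 9.1 + 111.5 = 120.6 kN/m
FS = 120.6 / 61.3 = 1.969

FS = 1.97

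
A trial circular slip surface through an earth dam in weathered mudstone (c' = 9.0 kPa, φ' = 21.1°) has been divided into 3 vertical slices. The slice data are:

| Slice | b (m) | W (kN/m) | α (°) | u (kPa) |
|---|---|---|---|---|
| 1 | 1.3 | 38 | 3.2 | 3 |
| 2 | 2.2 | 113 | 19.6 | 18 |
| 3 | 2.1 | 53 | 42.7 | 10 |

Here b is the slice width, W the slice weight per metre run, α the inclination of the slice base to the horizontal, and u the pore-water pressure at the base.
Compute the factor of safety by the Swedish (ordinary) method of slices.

FS = 1.32

Ordinary method of slices: FS = Σ[c'·Δl_i + (W_i cosα_i − u_i·Δl_i)·tanφ'] / Σ W_i sinα_i, with Δl_i = b_i / cosα_i.
Slice 1: Δl = 1.3/cos3.2° = 1.302 m; N'_1 = 38·cos3.2° − 3·1.302 = 34.0; c'Δl = 11.72; W sinα = 2.1
Slice 2: Δl = 2.2/cos19.6° = 2.335 m; N'_2 = 113·cos19.6° − 18·2.335 = 64.4; c'Δl = 21.02; W sinα = 37.9
Slice 3: Δl = 2.1/cos42.7° = 2.857 m; N'_3 = 53·cos42.7° − 10·2.857 = 10.4; c'Δl = 25.72; W sinα = 35.9
Σc'Δl = 58.5 kN/m; ΣN' = 108.8 kN/m; ΣW sinα = 76.0 kN/m
Resisting = 58.5 + 108.8·tan21.1° = 58.5 + 42.0 = 100.4 kN/m
FS = 100.4 / 76.0 = 1.322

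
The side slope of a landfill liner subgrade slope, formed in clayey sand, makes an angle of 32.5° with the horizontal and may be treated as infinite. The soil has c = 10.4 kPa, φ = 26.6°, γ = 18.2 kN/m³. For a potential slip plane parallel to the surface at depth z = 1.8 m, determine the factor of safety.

FS = 1.49

For an infinite slope with a slip plane parallel to the surface (no pore pressure): FS = [c + γz cos²β tanφ] / [γz sinβ cosβ].
γz = 18.2·1.8 = 32.76 kN/m²
Numerator = 10.4 + 32.76·cos²32.5°·tan26.6° = 10.4 + 32.76·0.7113·0.5008 = 22.069 kPa
Denominator = 32.76·sin32.5°·cos32.5° = 32.76·0.5373·0.8434 = 14.845 kPa
FS = 22.069 / 14.845 = 1.487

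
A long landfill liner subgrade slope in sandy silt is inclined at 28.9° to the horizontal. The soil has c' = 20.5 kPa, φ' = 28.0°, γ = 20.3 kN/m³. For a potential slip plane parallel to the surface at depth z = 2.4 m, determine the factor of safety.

FS = 1.96

For an infinite slope with a slip plane parallel to the surface (no pore pressure): FS = [c' + γz cos²β tanφ'] / [γz sinβ cosβ].
γz = 20.3·2.4 = 48.72 kN/m²
Numerator = 20.5 + 48.72·cos²28.9°·tan28.0° = 20.5 + 48.72·0.7664·0.5317 = 40.354 kPa
Denominator = 48.72·sin28.9°·cos28.9° = 48.72·0.4833·0.8755 = 20.613 kPa
FS = 40.354 / 20.613 = 1.958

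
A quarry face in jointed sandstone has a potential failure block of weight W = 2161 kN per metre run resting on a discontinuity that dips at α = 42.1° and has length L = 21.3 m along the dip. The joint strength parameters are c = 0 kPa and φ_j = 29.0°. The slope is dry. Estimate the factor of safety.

FS = 0.61

Resolving the block weight along and normal to the plane and applying the Mohr–Coulomb strength on the joint:
N' = W cosα = 2161·cos42.1° = 1603.4 kN/m
Driving force T = W sinα = 2161·sin42.1° = 1448.8 kN/m
Resisting force R = c·L + N'·tanφ_j = 0·21.3 + 1603.4·tan29.0° = 0.0 + 888.8 = 888.8 kN/m
FS = R / T = 888.8 / 1448.8 = 0.613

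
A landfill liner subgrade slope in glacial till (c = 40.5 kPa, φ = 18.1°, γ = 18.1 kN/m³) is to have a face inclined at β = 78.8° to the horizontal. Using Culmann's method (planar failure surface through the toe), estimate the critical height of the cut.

H_c = 16.34 m

Culmann's analysis gives the critical failure plane at α_cr = (β + φ)/2 = (78.8 + 18.1)/2 = 48.5°, and the critical height
H_c = (4c/γ) · sinβ cosφ / [1 − cos(β − φ)]
    = (4·40.5/18.1) · sin78.8°·cos18.1° / [1 − cos(60.7°)]
    = 8.950 · 0.9810·0.9505 / [1 − 0.4894]
    = 8.950 · 0.9324 / 0.5106
    = 16.34 m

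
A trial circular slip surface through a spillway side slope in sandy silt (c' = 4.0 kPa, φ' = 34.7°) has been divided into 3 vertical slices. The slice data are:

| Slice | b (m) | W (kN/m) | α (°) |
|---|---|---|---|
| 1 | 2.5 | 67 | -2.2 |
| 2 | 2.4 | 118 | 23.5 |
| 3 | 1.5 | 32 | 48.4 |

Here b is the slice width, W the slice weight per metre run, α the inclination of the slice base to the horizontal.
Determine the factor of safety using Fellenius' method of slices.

FS = 2.42

Ordinary method of slices: FS = Σ[c'·Δl_i + (W_i cosα_i)·tanφ'] / Σ W_i sinα_i, with Δl_i = b_i / cosα_i.
Slice 1: Δl = 2.5/cos(-2.2°) = 2.502 m; N'_1 = 67·cos(-2.2°) = 67.0; c'Δl = 10.01; W sinα = -2.6
Slice 2: Δl = 2.4/cos23.5° = 2.617 m; N'_2 = 118·cos23.5° = 108.2; c'Δl = 10.47; W sinα = 47.1
Slice 3: Δl = 1.5/cos48.4° = 2.259 m; N'_3 = 32·cos48.4° = 21.2; c'Δl = 9.04; W sinα = 23.9
Σc'Δl = 29.5 kN/m; ΣN' = 196.4 kN/m; ΣW sinα = 68.4 kN/m
Resisting = 29.5 + 196.4·tan34.7° = 29.5 + 136.0 = 165.5 kN/m
FS = 165.5 / 68.4 = 2.419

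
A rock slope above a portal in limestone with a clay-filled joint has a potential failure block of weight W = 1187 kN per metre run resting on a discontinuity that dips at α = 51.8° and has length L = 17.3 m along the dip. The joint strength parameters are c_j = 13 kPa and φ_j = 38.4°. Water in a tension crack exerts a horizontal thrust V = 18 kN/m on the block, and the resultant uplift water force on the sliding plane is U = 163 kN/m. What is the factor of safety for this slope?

Resolving the block weight along and normal to the plane and applying the Mohr–Coulomb strength on the joint:
N' = W cosα − U − V sinα = 1187·cos51.8° − 163 − 18·sin51.8° = 556.9 kN/m
Driving force T = W sinα + V cosα = 1187·sin51.8° + 18·cos51.8° = 943.9 kN/m
Resisting force R = c_j·L + N'·tanφ_j = 13·17.3 + 556.9·tan38.4° = 224.9 + 441.4 = 666.3 kN/m
FS = R / T = 666.3 / 943.9 = 0.706

FS = 0.71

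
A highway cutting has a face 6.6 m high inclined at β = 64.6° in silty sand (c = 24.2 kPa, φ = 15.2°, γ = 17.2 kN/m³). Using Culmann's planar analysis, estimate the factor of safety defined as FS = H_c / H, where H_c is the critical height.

H_c = (4c/γ) · sinβ cosφ / [1 − cos(β − φ)]
    = (4·24.2/17.2) · sin64.6°·cos15.2° / [1 − cos49.4°]
    = 5.628 · 0.8717 / 0.3492 = 14.05 m
FS = H_c / H = 14.05 / 6.6 = 2.129

FS = 2.13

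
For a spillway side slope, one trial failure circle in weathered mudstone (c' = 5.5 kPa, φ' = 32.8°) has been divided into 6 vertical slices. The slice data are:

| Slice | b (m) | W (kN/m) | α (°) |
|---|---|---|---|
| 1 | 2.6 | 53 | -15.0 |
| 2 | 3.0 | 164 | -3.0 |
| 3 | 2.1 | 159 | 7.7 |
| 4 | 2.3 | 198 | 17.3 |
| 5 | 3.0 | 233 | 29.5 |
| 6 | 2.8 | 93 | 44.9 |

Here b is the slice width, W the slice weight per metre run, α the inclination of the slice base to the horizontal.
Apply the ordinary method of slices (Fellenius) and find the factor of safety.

Ordinary method of slices: FS = Σ[c'·Δl_i + (W_i cosα_i)·tanφ'] / Σ W_i sinα_i, with Δl_i = b_i / cosα_i.
Slice 1: Δl = 2.6/cos(-15.0°) = 2.692 m; N'_1 = 53·cos(-15.0°) = 51.2; c'Δl = 14.80; W sinα = -13.7
Slice 2: Δl = 3.0/cos(-3.0°) = 3.004 m; N'_2 = 164·cos(-3.0°) = 163.8; c'Δl = 16.52; W sinα = -8.6
Slice 3: Δl = 2.1/cos7.7° = 2.119 m; N'_3 = 159·cos7.7° = 157.6; c'Δl = 11.66; W sinα = 21.3
Slice 4: Δl = 2.3/cos17.3° = 2.409 m; N'_4 = 198·cos17.3° = 189.0; c'Δl = 13.25; W sinα = 58.9
Slice 5: Δl = 3.0/cos29.5° = 3.447 m; N'_5 = 233·cos29.5° = 202.8; c'Δl = 18.96; W sinα = 114.7
Slice 6: Δl = 2.8/cos44.9° = 3.953 m; N'_6 = 93·cos44.9° = 65.9; c'Δl = 21.74; W sinα = 65.6
Σc'Δl = 96.9 kN/m; ΣN' = 830.2 kN/m; ΣW sinα = 238.3 kN/m
Resisting = 96.9 + 830.2·tan32.8° = 96.9 + 535.1 = 632.0 kN/m
FS = 632.0 / 238.3 = 2.652

FS = 2.65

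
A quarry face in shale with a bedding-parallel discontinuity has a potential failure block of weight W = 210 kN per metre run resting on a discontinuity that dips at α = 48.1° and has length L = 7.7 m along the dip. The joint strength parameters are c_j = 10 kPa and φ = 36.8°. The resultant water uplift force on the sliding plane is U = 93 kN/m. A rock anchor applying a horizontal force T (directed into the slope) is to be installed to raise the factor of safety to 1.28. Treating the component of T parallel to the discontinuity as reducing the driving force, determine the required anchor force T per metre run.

T = 62 kN/m

Resolving forces along and normal to the sliding plane, with the horizontal anchor force T adding T·sinα to the effective normal force and T·cosα acting up the plane against the driving force:
FS = [c_jL + (W cosα − U + T sinα) tanφ] / [W sinα − T cosα]
Without the anchor: N' = 47.2 kN/m, driving T_d = 156.3 kN/m, resisting R = 10·7.7 + 47.2·tan36.8° = 112.3 kN/m, FS = 0.72.
Setting FS = 1.28 and solving for T:
1.28·(156.3 − T cos48.1°) = 112.3 + T sin48.1°·tan36.8°
T·(sin48.1°·tan36.8° + 1.28·cos48.1°) = 1.28·156.3 − 112.3
T·(0.7443·0.7481 + 1.28·0.6678) = 200.1 − 112.3 = 87.7
T·1.4116 = 87.7
T = 62.1 kN/m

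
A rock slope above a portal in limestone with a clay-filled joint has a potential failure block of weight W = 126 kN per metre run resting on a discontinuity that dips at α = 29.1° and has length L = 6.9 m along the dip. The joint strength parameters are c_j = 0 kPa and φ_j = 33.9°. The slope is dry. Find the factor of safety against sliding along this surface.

Resolving the block weight along and normal to the plane and applying the Mohr–Coulomb strength on the joint:
N' = W cosα = 126·cos29.1° = 110.1 kN/m
Driving force T = W sinα = 126·sin29.1° = 61.3 kN/m
Resisting force R = c_j·L + N'·tanφ_j = 0·6.9 + 110.1·tan33.9° = 0.0 + 74.0 = 74.0 kN/m
FS = R / T = 74.0 / 61.3 = 1.207

FS = 1.21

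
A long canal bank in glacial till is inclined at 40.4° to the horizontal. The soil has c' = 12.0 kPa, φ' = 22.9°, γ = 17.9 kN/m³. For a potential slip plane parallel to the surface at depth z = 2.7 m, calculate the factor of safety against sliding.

FS = 1.00

For an infinite slope with a slip plane parallel to the surface (no pore pressure): FS = [c' + γz cos²β tanφ'] / [γz sinβ cosβ].
γz = 17.9·2.7 = 48.33 kN/m²
Numerator = 12.0 + 48.33·cos²40.4°·tan22.9° = 12.0 + 48.33·0.5799·0.4224 = 23.840 kPa
Denominator = 48.33·sin40.4°·cos40.4° = 48.33·0.6481·0.7615 = 23.854 kPa
FS = 23.840 / 23.854 = 0.999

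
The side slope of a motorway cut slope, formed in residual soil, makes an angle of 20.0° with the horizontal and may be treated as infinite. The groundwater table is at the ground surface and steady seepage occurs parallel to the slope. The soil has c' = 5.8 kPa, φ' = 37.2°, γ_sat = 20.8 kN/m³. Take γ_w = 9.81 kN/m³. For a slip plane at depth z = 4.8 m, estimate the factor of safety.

FS = 1.28

With seepage parallel to the slope and the water table at the surface, the effective normal stress on the slip plane uses the buoyant unit weight γ' = γ_sat − γ_w while the driving shear stress uses γ_sat:
FS = [c' + γ' z cos²β tanφ'] / [γ_sat z sinβ cosβ]
γ' = 20.8 − 9.81 = 10.99 kN/m³
Numerator = 5.8 + 10.99·4.8·cos²20.0°·tan37.2° = 5.8 + 10.99·4.8·0.8830·0.7590 = 41.157 kPa
Denominator = 20.8·4.8·sin20.0°·cos20.0° = 20.8·4.8·0.3420·0.9397 = 32.088 kPa
FS = 41.157 / 32.088 = 1.283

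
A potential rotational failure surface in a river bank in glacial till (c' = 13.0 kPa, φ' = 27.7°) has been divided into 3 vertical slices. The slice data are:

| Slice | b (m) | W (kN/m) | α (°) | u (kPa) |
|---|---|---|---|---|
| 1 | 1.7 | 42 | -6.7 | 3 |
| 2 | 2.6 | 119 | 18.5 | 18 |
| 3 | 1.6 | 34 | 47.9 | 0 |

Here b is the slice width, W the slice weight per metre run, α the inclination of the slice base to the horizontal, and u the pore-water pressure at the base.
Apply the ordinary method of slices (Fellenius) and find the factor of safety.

Ordinary method of slices: FS = Σ[c'·Δl_i + (W_i cosα_i − u_i·Δl_i)·tanφ'] / Σ W_i sinα_i, with Δl_i = b_i / cosα_i.
Slice 1: Δl = 1.7/cos(-6.7°) = 1.712 m; N'_1 = 42·cos(-6.7°) − 3·1.712 = 36.6; c'Δl = 22.25; W sinα = -4.9
Slice 2: Δl = 2.6/cos18.5° = 2.742 m; N'_2 = 119·cos18.5° − 18·2.742 = 63.5; c'Δl = 35.64; W sinα = 37.8
Slice 3: Δl = 1.6/cos47.9° = 2.387 m; N'_3 = 34·cos47.9° − 0·2.387 = 22.8; c'Δl = 31.03; W sinα = 25.2
Σc'Δl = 88.9 kN/m; ΣN' = 122.9 kN/m; ΣW sinα = 58.1 kN/m
Resisting = 88.9 + 122.9·tan27.7° = 88.9 + 64.5 = 153.4 kN/m
FS = 153.4 / 58.1 = 2.641

FS = 2.64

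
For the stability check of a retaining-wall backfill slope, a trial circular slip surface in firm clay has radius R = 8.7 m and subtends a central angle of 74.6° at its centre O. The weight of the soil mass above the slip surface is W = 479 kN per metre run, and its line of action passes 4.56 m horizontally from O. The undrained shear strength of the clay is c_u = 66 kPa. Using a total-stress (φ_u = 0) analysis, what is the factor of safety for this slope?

Taking moments about the centre O, the resisting moment is provided by the undrained shear strength acting along the arc:
Arc length L_a = R·θ = 8.7·(74.6°·π/180) = 8.7·1.3020 = 11.33 m
M_R = c_u·L_a·R = 66·11.33·8.7 = 6504.3 kN·m/m
M_D = W·d = 479·4.56 = 2184.2 kN·m/m
FS = M_R / M_D = 6504.3 / 2184.2 = 2.978

FS = 2.98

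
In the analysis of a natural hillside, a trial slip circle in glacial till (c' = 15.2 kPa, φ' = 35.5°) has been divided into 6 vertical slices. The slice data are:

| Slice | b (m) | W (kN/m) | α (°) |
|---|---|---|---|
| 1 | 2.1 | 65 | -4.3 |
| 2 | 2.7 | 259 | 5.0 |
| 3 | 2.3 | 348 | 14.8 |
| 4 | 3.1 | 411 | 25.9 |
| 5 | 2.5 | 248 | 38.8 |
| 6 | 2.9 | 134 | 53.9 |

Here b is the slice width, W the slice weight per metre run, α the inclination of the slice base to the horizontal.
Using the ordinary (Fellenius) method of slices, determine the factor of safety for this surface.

FS = 2.21

Ordinary method of slices: FS = Σ[c'·Δl_i + (W_i cosα_i)·tanφ'] / Σ W_i sinα_i, with Δl_i = b_i / cosα_i.
Slice 1: Δl = 2.1/cos(-4.3°) = 2.106 m; N'_1 = 65·cos(-4.3°) = 64.8; c'Δl = 32.01; W sinα = -4.9
Slice 2: Δl = 2.7/cos5.0° = 2.710 m; N'_2 = 259·cos5.0° = 258.0; c'Δl = 41.20; W sinα = 22.6
Slice 3: Δl = 2.3/cos14.8° = 2.379 m; N'_3 = 348·cos14.8° = 336.5; c'Δl = 36.16; W sinα = 88.9
Slice 4: Δl = 3.1/cos25.9° = 3.446 m; N'_4 = 411·cos25.9° = 369.7; c'Δl = 52.38; W sinα = 179.5
Slice 5: Δl = 2.5/cos38.8° = 3.208 m; N'_5 = 248·cos38.8° = 193.3; c'Δl = 48.76; W sinα = 155.4
Slice 6: Δl = 2.9/cos53.9° = 4.922 m; N'_6 = 134·cos53.9° = 79.0; c'Δl = 74.81; W sinα = 108.3
Σc'Δl = 285.3 kN/m; ΣN' = 1301.2 kN/m; ΣW sinα = 549.8 kN/m
Resisting = 285.3 + 1301.2·tan35.5° = 285.3 + 928.2 = 1213.5 kN/m
FS = 1213.5 / 549.8 = 2.207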